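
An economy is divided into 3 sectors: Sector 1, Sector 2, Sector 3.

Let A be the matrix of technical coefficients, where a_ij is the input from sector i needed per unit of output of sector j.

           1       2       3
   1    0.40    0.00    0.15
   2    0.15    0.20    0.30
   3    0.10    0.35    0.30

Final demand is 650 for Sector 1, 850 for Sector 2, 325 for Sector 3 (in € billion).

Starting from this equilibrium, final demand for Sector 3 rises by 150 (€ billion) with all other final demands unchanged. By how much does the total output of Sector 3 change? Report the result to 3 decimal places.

Δx_3 = 284.444

I − A =
  [   0.60     0.00    -0.15]
  [  -0.15     0.80    -0.30]
  [  -0.10    -0.35     0.70]
Cofactors of I−A, C_ij = (−1)^(i+j)·(minor ij) (rows/columns in the sector order above):
  C_11 = (0.80)(0.70) − (-0.30)(-0.35) = 0.4550
  C_12 = −[(-0.15)(0.70) − (-0.30)(-0.10)] = 0.1350
  C_13 = (-0.15)(-0.35) − (0.80)(-0.10) = 0.1325
  C_21 = −[(0.00)(0.70) − (-0.15)(-0.35)] = 0.0525
  C_22 = (0.60)(0.70) − (-0.15)(-0.10) = 0.4050
  C_23 = −[(0.60)(-0.35) − (0.00)(-0.10)] = 0.2100
  C_31 = (0.00)(-0.30) − (-0.15)(0.80) = 0.1200
  C_32 = −[(0.60)(-0.30) − (-0.15)(-0.15)] = 0.2025
  C_33 = (0.60)(0.80) − (0.00)(-0.15) = 0.4800
det(I−A) = Σ_j (I−A)_1j·C_1j = (0.60)(0.4550) + (0.00)(0.1350) + (-0.15)(0.1325) = 0.253125
adj(I−A) = Cᵀ =
  [ 0.4550   0.0525   0.1200]
  [ 0.1350   0.4050   0.2025]
  [ 0.1325   0.2100   0.4800]
(I − A)⁻¹ = adj(I−A) / det(I−A) ≈
  [   1.7975     0.2074     0.4741]
  [   0.5333     1.6000     0.8000]
  [   0.5235     0.8296     1.8963]
Δx = (I − A)⁻¹ Δd with Δd having +150 in the Sector 3 component and 0 elsewhere.
So Δx_3 = L_33 · (+150), where L_33 = adj(I−A)_33 / det(I−A) = 0.4800 / 0.253125.
Δx_3 = 0.4800 × (+150) / 0.253125 = 72.00 / 0.253125 ≈ 284.444.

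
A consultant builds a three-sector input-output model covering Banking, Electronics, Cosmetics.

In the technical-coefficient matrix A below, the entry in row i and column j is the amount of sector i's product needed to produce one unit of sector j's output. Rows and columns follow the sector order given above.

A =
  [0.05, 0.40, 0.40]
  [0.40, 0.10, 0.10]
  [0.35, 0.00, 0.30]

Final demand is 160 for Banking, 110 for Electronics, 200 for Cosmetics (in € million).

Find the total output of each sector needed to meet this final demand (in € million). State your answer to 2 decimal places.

I − A =
  [   0.95    -0.40    -0.40]
  [  -0.40     0.90    -0.10]
  [  -0.35     0.00     0.70]
Cofactors of I−A, C_ij = (−1)^(i+j)·(minor ij) (rows/columns in the sector order above):
  C_11 = (0.90)(0.70) − (-0.10)(0.00) = 0.6300
  C_12 = −[(-0.40)(0.70) − (-0.10)(-0.35)] = 0.3150
  C_13 = (-0.40)(0.00) − (0.90)(-0.35) = 0.3150
  C_21 = −[(-0.40)(0.70) − (-0.40)(0.00)] = 0.2800
  C_22 = (0.95)(0.70) − (-0.40)(-0.35) = 0.5250
  C_23 = −[(0.95)(0.00) − (-0.40)(-0.35)] = 0.1400
  C_31 = (-0.40)(-0.10) − (-0.40)(0.90) = 0.4000
  C_32 = −[(0.95)(-0.10) − (-0.40)(-0.40)] = 0.2550
  C_33 = (0.95)(0.90) − (-0.40)(-0.40) = 0.6950
det(I−A) = Σ_j (I−A)_1j·C_1j = (0.95)(0.6300) + (-0.40)(0.3150) + (-0.40)(0.3150) = 0.3465
adj(I−A) = Cᵀ =
  [ 0.6300   0.2800   0.4000]
  [ 0.3150   0.5250   0.2550]
  [ 0.3150   0.1400   0.6950]
(I − A)⁻¹ = adj(I−A) / det(I−A) ≈
  [   1.8182     0.8081     1.1544]
  [   0.9091     1.5152     0.7359]
  [   0.9091     0.4040     2.0058]
x = (I − A)⁻¹ d = adj(I−A)·d / det(I−A), with det(I−A) = 0.3465:
  x_B = (0.6300·160 + 0.2800·110 + 0.4000·200) / 0.3465 = 211.60 / 0.3465 ≈ 610.68
  x_E = (0.3150·160 + 0.5250·110 + 0.2550·200) / 0.3465 = 159.15 / 0.3465 ≈ 459.31
  x_C = (0.3150·160 + 0.1400·110 + 0.6950·200) / 0.3465 = 204.80 / 0.3465 ≈ 591.05

x_B = 610.68, x_E = 459.31, x_C = 591.05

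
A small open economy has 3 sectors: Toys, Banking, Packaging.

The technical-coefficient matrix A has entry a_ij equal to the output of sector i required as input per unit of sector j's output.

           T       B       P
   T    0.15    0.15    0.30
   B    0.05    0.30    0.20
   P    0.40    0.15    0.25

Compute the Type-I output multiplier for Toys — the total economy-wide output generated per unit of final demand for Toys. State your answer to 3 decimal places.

I − A =
  [   0.85    -0.15    -0.30]
  [  -0.05     0.70    -0.20]
  [  -0.40    -0.15     0.75]
Cofactors of I−A, C_ij = (−1)^(i+j)·(minor ij) (rows/columns in the sector order above):
  C_11 = (0.70)(0.75) − (-0.20)(-0.15) = 0.4950
  C_12 = −[(-0.05)(0.75) − (-0.20)(-0.40)] = 0.1175
  C_13 = (-0.05)(-0.15) − (0.70)(-0.40) = 0.2875
  C_21 = −[(-0.15)(0.75) − (-0.30)(-0.15)] = 0.1575
  C_22 = (0.85)(0.75) − (-0.30)(-0.40) = 0.5175
  C_23 = −[(0.85)(-0.15) − (-0.15)(-0.40)] = 0.1875
  C_31 = (-0.15)(-0.20) − (-0.30)(0.70) = 0.2400
  C_32 = −[(0.85)(-0.20) − (-0.30)(-0.05)] = 0.1850
  C_33 = (0.85)(0.70) − (-0.15)(-0.05) = 0.5875
det(I−A) = Σ_j (I−A)_1j·C_1j = (0.85)(0.4950) + (-0.15)(0.1175) + (-0.30)(0.2875) = 0.316875
adj(I−A) = Cᵀ =
  [ 0.4950   0.1575   0.2400]
  [ 0.1175   0.5175   0.1850]
  [ 0.2875   0.1875   0.5875]
(I − A)⁻¹ = adj(I−A) / det(I−A) ≈
  [   1.5621     0.4970     0.7574]
  [   0.3708     1.6331     0.5838]
  [   0.9073     0.5917     1.8540]
The output multiplier for sector j is the column-j sum of the Leontief inverse (I − A)⁻¹ = adj(I−A) / det(I−A).
Column T of adj(I−A): (0.4950, 0.1175, 0.2875); det(I−A) = 0.316875.
m_T = (0.4950 + 0.1175 + 0.2875) / 0.316875 = 0.90 / 0.316875 ≈ 2.840.

m_T = 2.840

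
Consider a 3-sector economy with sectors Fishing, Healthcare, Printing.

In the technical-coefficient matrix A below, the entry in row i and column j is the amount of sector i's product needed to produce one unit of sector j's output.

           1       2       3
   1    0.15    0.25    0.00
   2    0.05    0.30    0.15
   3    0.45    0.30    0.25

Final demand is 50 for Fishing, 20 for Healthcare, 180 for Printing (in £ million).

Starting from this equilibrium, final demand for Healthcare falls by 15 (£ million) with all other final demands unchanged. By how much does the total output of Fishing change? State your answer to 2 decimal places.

I − A =
  [   0.85    -0.25     0.00]
  [  -0.05     0.70    -0.15]
  [  -0.45    -0.30     0.75]
Cofactors of I−A, C_ij = (−1)^(i+j)·(minor ij) (rows/columns in the sector order above):
  C_11 = (0.70)(0.75) − (-0.15)(-0.30) = 0.4800
  C_12 = −[(-0.05)(0.75) − (-0.15)(-0.45)] = 0.1050
  C_13 = (-0.05)(-0.30) − (0.70)(-0.45) = 0.3300
  C_21 = −[(-0.25)(0.75) − (0.00)(-0.30)] = 0.1875
  C_22 = (0.85)(0.75) − (0.00)(-0.45) = 0.6375
  C_23 = −[(0.85)(-0.30) − (-0.25)(-0.45)] = 0.3675
  C_31 = (-0.25)(-0.15) − (0.00)(0.70) = 0.0375
  C_32 = −[(0.85)(-0.15) − (0.00)(-0.05)] = 0.1275
  C_33 = (0.85)(0.70) − (-0.25)(-0.05) = 0.5825
det(I−A) = Σ_j (I−A)_1j·C_1j = (0.85)(0.4800) + (-0.25)(0.1050) + (0.00)(0.3300) = 0.38175
adj(I−A) = Cᵀ =
  [ 0.4800   0.1875   0.0375]
  [ 0.1050   0.6375   0.1275]
  [ 0.3300   0.3675   0.5825]
(I − A)⁻¹ = adj(I−A) / det(I−A) ≈
  [   1.2574     0.4912     0.0982]
  [   0.2750     1.6699     0.3340]
  [   0.8644     0.9627     1.5259]
Δx = (I − A)⁻¹ Δd with Δd having -15 in the Healthcare component and 0 elsewhere.
So Δx_1 = L_12 · (-15), where L_12 = adj(I−A)_12 / det(I−A) = 0.1875 / 0.38175.
Δx_1 = 0.1875 × (-15) / 0.38175 = -2.8125 / 0.38175 ≈ -7.37.

Δx_1 = -7.37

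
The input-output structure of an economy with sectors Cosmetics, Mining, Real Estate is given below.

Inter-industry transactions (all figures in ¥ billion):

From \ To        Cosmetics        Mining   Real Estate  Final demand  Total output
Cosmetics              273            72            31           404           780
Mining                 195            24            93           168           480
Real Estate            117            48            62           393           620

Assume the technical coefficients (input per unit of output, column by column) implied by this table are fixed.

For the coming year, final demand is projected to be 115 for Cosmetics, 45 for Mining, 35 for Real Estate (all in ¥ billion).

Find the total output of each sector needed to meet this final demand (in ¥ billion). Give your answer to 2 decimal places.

x_C = 210.49, x_M = 116.48, x_R = 86.91

Technical coefficients a_ij = z_ij / X_j:
  a_CC = 273/780 = 0.35, a_MC = 195/780 = 0.25, a_RC = 117/780 = 0.15
  a_CM = 72/480 = 0.15, a_MM = 24/480 = 0.05, a_RM = 48/480 = 0.10
  a_CR = 31/620 = 0.05, a_MR = 93/620 = 0.15, a_RR = 62/620 = 0.10
I − A =
  [   0.65    -0.15    -0.05]
  [  -0.25     0.95    -0.15]
  [  -0.15    -0.10     0.90]
Cofactors of I−A, C_ij = (−1)^(i+j)·(minor ij) (rows/columns in the sector order above):
  C_11 = (0.95)(0.90) − (-0.15)(-0.10) = 0.8400
  C_12 = −[(-0.25)(0.90) − (-0.15)(-0.15)] = 0.2475
  C_13 = (-0.25)(-0.10) − (0.95)(-0.15) = 0.1675
  C_21 = −[(-0.15)(0.90) − (-0.05)(-0.10)] = 0.1400
  C_22 = (0.65)(0.90) − (-0.05)(-0.15) = 0.5775
  C_23 = −[(0.65)(-0.10) − (-0.15)(-0.15)] = 0.0875
  C_31 = (-0.15)(-0.15) − (-0.05)(0.95) = 0.0700
  C_32 = −[(0.65)(-0.15) − (-0.05)(-0.25)] = 0.1100
  C_33 = (0.65)(0.95) − (-0.15)(-0.25) = 0.5800
det(I−A) = Σ_j (I−A)_1j·C_1j = (0.65)(0.8400) + (-0.15)(0.2475) + (-0.05)(0.1675) = 0.5005
adj(I−A) = Cᵀ =
  [ 0.8400   0.1400   0.0700]
  [ 0.2475   0.5775   0.1100]
  [ 0.1675   0.0875   0.5800]
(I − A)⁻¹ = adj(I−A) / det(I−A) ≈
  [   1.6783     0.2797     0.1399]
  [   0.4945     1.1538     0.2198]
  [   0.3347     0.1748     1.1588]
x = (I − A)⁻¹ d = adj(I−A)·d / det(I−A), with det(I−A) = 0.5005:
  x_C = (0.8400·115 + 0.1400·45 + 0.0700·35) / 0.5005 = 105.35 / 0.5005 ≈ 210.49
  x_M = (0.2475·115 + 0.5775·45 + 0.1100·35) / 0.5005 = 58.30 / 0.5005 ≈ 116.48
  x_R = (0.1675·115 + 0.0875·45 + 0.5800·35) / 0.5005 = 43.50 / 0.5005 ≈ 86.91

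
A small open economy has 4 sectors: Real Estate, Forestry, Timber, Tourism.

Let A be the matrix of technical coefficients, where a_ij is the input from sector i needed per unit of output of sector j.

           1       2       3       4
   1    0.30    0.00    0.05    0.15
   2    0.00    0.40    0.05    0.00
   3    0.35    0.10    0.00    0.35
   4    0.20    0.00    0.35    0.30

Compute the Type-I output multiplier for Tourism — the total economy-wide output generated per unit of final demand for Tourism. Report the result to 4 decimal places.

m_4 = 3.4649

I − A =
  [   0.70     0.00    -0.05    -0.15]
  [   0.00     0.60    -0.05     0.00]
  [  -0.35    -0.10     1.00    -0.35]
  [  -0.20     0.00    -0.35     0.70]
Compute the cofactors C_ij = (−1)^(i+j)·(3×3 minor ij) of I−A; the adjugate is their transpose:
adj(I−A) = Cᵀ =
  [ 0.343000   0.008750   0.052500   0.099750]
  [ 0.015750   0.340125   0.023000   0.014875]
  [ 0.189000   0.046000   0.276000   0.178500]
  [ 0.192500   0.025500   0.153000   0.406000]
det(I−A) = Σ_j (I−A)_1j·C_1j = (0.70)(0.343000) + (0.00)(0.015750) + (-0.05)(0.189000) + (-0.15)(0.192500) = 0.201775
(I − A)⁻¹ = adj(I−A) / det(I−A) ≈
  [   1.69991     0.04337     0.26019     0.49436]
  [   0.07806     1.68566     0.11399     0.07372]
  [   0.93669     0.22798     1.36786     0.88465]
  [   0.95403     0.12638     0.75827     2.01214]
The output multiplier for sector j is the column-j sum of the Leontief inverse (I − A)⁻¹ = adj(I−A) / det(I−A).
Column 4 of adj(I−A): (0.099750, 0.014875, 0.178500, 0.406000); det(I−A) = 0.201775.
m_4 = (0.099750 + 0.014875 + 0.178500 + 0.406000) / 0.201775 = 0.699125 / 0.201775 ≈ 3.4649.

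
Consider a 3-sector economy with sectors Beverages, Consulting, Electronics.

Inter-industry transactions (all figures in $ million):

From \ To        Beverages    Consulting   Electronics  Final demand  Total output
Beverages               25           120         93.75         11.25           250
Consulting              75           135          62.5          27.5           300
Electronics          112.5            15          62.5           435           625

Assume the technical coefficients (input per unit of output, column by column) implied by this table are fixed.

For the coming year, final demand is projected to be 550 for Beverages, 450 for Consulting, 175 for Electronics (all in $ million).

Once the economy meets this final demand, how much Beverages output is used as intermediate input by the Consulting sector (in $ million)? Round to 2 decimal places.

Technical coefficients a_ij = z_ij / X_j:
  a_BB = 25/250 = 0.10, a_CB = 75/250 = 0.30, a_EB = 112.5/250 = 0.45
  a_BC = 120/300 = 0.40, a_CC = 135/300 = 0.45, a_EC = 15/300 = 0.05
  a_BE = 93.75/625 = 0.15, a_CE = 62.5/625 = 0.10, a_EE = 62.5/625 = 0.10
I − A =
  [   0.90    -0.40    -0.15]
  [  -0.30     0.55    -0.10]
  [  -0.45    -0.05     0.90]
Cofactors of I−A, C_ij = (−1)^(i+j)·(minor ij) (rows/columns in the sector order above):
  C_11 = (0.55)(0.90) − (-0.10)(-0.05) = 0.4900
  C_12 = −[(-0.30)(0.90) − (-0.10)(-0.45)] = 0.3150
  C_13 = (-0.30)(-0.05) − (0.55)(-0.45) = 0.2625
  C_21 = −[(-0.40)(0.90) − (-0.15)(-0.05)] = 0.3675
  C_22 = (0.90)(0.90) − (-0.15)(-0.45) = 0.7425
  C_23 = −[(0.90)(-0.05) − (-0.40)(-0.45)] = 0.2250
  C_31 = (-0.40)(-0.10) − (-0.15)(0.55) = 0.1225
  C_32 = −[(0.90)(-0.10) − (-0.15)(-0.30)] = 0.1350
  C_33 = (0.90)(0.55) − (-0.40)(-0.30) = 0.3750
det(I−A) = Σ_j (I−A)_1j·C_1j = (0.90)(0.4900) + (-0.40)(0.3150) + (-0.15)(0.2625) = 0.275625
adj(I−A) = Cᵀ =
  [ 0.4900   0.3675   0.1225]
  [ 0.3150   0.7425   0.1350]
  [ 0.2625   0.2250   0.3750]
(I − A)⁻¹ = adj(I−A) / det(I−A) ≈
  [   1.7778     1.3333     0.4444]
  [   1.1429     2.6939     0.4898]
  [   0.9524     0.8163     1.3605]
First solve x = (I − A)⁻¹ d = adj(I−A)·d / det(I−A); in particular x_C = (0.3150·550 + 0.7425·450 + 0.1350·175) / 0.275625 = 531.00 / 0.275625 ≈ 1926.5306.
Intermediate flow from B to C: z_BC = a_BC · x_C = 0.40 × 531.00 / 0.275625 = 212.40 / 0.275625 ≈ 770.61.

z_BC = 770.61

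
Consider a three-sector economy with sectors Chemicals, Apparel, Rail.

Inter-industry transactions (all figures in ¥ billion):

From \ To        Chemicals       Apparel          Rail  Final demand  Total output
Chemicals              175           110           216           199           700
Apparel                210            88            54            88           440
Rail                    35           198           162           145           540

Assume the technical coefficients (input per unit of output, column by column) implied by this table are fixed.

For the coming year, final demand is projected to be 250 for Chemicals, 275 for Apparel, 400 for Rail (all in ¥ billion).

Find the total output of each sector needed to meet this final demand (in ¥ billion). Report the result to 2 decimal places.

x_1 = 1388.10, x_2 = 1030.95, x_3 = 1333.33

Technical coefficients a_ij = z_ij / X_j:
  a_11 = 175/700 = 0.25, a_21 = 210/700 = 0.30, a_31 = 35/700 = 0.05
  a_12 = 110/440 = 0.25, a_22 = 88/440 = 0.20, a_32 = 198/440 = 0.45
  a_13 = 216/540 = 0.40, a_23 = 54/540 = 0.10, a_33 = 162/540 = 0.30
I − A =
  [   0.75    -0.25    -0.40]
  [  -0.30     0.80    -0.10]
  [  -0.05    -0.45     0.70]
Cofactors of I−A, C_ij = (−1)^(i+j)·(minor ij) (rows/columns in the sector order above):
  C_11 = (0.80)(0.70) − (-0.10)(-0.45) = 0.5150
  C_12 = −[(-0.30)(0.70) − (-0.10)(-0.05)] = 0.2150
  C_13 = (-0.30)(-0.45) − (0.80)(-0.05) = 0.1750
  C_21 = −[(-0.25)(0.70) − (-0.40)(-0.45)] = 0.3550
  C_22 = (0.75)(0.70) − (-0.40)(-0.05) = 0.5050
  C_23 = −[(0.75)(-0.45) − (-0.25)(-0.05)] = 0.3500
  C_31 = (-0.25)(-0.10) − (-0.40)(0.80) = 0.3450
  C_32 = −[(0.75)(-0.10) − (-0.40)(-0.30)] = 0.1950
  C_33 = (0.75)(0.80) − (-0.25)(-0.30) = 0.5250
det(I−A) = Σ_j (I−A)_1j·C_1j = (0.75)(0.5150) + (-0.25)(0.2150) + (-0.40)(0.1750) = 0.2625
adj(I−A) = Cᵀ =
  [ 0.5150   0.3550   0.3450]
  [ 0.2150   0.5050   0.1950]
  [ 0.1750   0.3500   0.5250]
(I − A)⁻¹ = adj(I−A) / det(I−A) ≈
  [   1.9619     1.3524     1.3143]
  [   0.8190     1.9238     0.7429]
  [   0.6667     1.3333     2.0000]
x = (I − A)⁻¹ d = adj(I−A)·d / det(I−A), with det(I−A) = 0.2625:
  x_1 = (0.5150·250 + 0.3550·275 + 0.3450·400) / 0.2625 = 364.375 / 0.2625 ≈ 1388.10
  x_2 = (0.2150·250 + 0.5050·275 + 0.1950·400) / 0.2625 = 270.625 / 0.2625 ≈ 1030.95
  x_3 = (0.1750·250 + 0.3500·275 + 0.5250·400) / 0.2625 = 350.00 / 0.2625 ≈ 1333.33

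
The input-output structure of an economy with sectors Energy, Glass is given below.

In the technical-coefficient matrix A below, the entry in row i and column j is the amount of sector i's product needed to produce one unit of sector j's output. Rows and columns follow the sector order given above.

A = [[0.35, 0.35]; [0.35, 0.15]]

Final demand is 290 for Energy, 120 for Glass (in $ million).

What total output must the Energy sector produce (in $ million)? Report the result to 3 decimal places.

I − A =
  [   0.65    -0.35]
  [  -0.35     0.85]
det(I−A) = (0.65)(0.85) − (-0.35)(-0.35) = 0.4300
adj(I−A) = [[0.85, 0.35], [0.35, 0.65]]
(I − A)⁻¹ = adj(I−A) / det(I−A) ≈
  [   1.9767     0.8140]
  [   0.8140     1.5116]
x = (I − A)⁻¹ d = adj(I−A)·d / det(I−A), with det(I−A) = 0.4300:
  x_1 = (0.85·290 + 0.35·120) / 0.4300 = 288.50 / 0.4300 ≈ 670.930
  x_2 = (0.35·290 + 0.65·120) / 0.4300 = 179.50 / 0.4300 ≈ 417.442

x_1 = 670.930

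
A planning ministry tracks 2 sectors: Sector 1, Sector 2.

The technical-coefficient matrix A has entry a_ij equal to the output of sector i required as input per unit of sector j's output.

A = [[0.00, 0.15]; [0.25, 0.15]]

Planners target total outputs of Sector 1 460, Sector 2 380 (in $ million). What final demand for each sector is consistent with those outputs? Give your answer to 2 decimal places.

d_1 = 403.00, d_2 = 208.00

I − A =
  [   1.00    -0.15]
  [  -0.25     0.85]
d = (I − A) x:
  d_1 = (+1.00)·460 + (-0.15)·380 = 403.00
  d_2 = (-0.25)·460 + (+0.85)·380 = 208.00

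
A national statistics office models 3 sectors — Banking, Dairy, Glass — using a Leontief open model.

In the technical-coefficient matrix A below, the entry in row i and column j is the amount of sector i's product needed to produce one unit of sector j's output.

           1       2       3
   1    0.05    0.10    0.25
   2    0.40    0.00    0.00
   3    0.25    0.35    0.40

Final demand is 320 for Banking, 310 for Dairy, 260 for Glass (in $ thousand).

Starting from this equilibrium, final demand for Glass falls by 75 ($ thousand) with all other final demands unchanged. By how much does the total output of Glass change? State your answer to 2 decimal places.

I − A =
  [   0.95    -0.10    -0.25]
  [  -0.40     1.00     0.00]
  [  -0.25    -0.35     0.60]
Cofactors of I−A, C_ij = (−1)^(i+j)·(minor ij) (rows/columns in the sector order above):
  C_11 = (1.00)(0.60) − (0.00)(-0.35) = 0.6000
  C_12 = −[(-0.40)(0.60) − (0.00)(-0.25)] = 0.2400
  C_13 = (-0.40)(-0.35) − (1.00)(-0.25) = 0.3900
  C_21 = −[(-0.10)(0.60) − (-0.25)(-0.35)] = 0.1475
  C_22 = (0.95)(0.60) − (-0.25)(-0.25) = 0.5075
  C_23 = −[(0.95)(-0.35) − (-0.10)(-0.25)] = 0.3575
  C_31 = (-0.10)(0.00) − (-0.25)(1.00) = 0.2500
  C_32 = −[(0.95)(0.00) − (-0.25)(-0.40)] = 0.1000
  C_33 = (0.95)(1.00) − (-0.10)(-0.40) = 0.9100
det(I−A) = Σ_j (I−A)_1j·C_1j = (0.95)(0.6000) + (-0.10)(0.2400) + (-0.25)(0.3900) = 0.4485
adj(I−A) = Cᵀ =
  [ 0.6000   0.1475   0.2500]
  [ 0.2400   0.5075   0.1000]
  [ 0.3900   0.3575   0.9100]
(I − A)⁻¹ = adj(I−A) / det(I−A) ≈
  [   1.3378     0.3289     0.5574]
  [   0.5351     1.1315     0.2230]
  [   0.8696     0.7971     2.0290]
Δx = (I − A)⁻¹ Δd with Δd having -75 in the Glass component and 0 elsewhere.
So Δx_3 = L_33 · (-75), where L_33 = adj(I−A)_33 / det(I−A) = 0.9100 / 0.4485.
Δx_3 = 0.9100 × (-75) / 0.4485 = -68.25 / 0.4485 ≈ -152.17.

Δx_3 = -152.17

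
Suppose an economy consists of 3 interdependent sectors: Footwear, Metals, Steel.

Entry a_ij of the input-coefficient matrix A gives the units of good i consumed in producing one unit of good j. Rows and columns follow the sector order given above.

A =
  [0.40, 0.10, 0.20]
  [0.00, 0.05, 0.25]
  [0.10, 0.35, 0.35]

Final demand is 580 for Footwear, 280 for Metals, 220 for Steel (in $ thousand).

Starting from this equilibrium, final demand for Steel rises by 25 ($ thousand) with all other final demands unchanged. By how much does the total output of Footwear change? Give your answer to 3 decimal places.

Δx_F = 18.128

I − A =
  [   0.60    -0.10    -0.20]
  [   0.00     0.95    -0.25]
  [  -0.10    -0.35     0.65]
Cofactors of I−A, C_ij = (−1)^(i+j)·(minor ij) (rows/columns in the sector order above):
  C_11 = (0.95)(0.65) − (-0.25)(-0.35) = 0.5300
  C_12 = −[(0.00)(0.65) − (-0.25)(-0.10)] = 0.0250
  C_13 = (0.00)(-0.35) − (0.95)(-0.10) = 0.0950
  C_21 = −[(-0.10)(0.65) − (-0.20)(-0.35)] = 0.1350
  C_22 = (0.60)(0.65) − (-0.20)(-0.10) = 0.3700
  C_23 = −[(0.60)(-0.35) − (-0.10)(-0.10)] = 0.2200
  C_31 = (-0.10)(-0.25) − (-0.20)(0.95) = 0.2150
  C_32 = −[(0.60)(-0.25) − (-0.20)(0.00)] = 0.1500
  C_33 = (0.60)(0.95) − (-0.10)(0.00) = 0.5700
det(I−A) = Σ_j (I−A)_1j·C_1j = (0.60)(0.5300) + (-0.10)(0.0250) + (-0.20)(0.0950) = 0.2965
adj(I−A) = Cᵀ =
  [ 0.5300   0.1350   0.2150]
  [ 0.0250   0.3700   0.1500]
  [ 0.0950   0.2200   0.5700]
(I − A)⁻¹ = adj(I−A) / det(I−A) ≈
  [   1.7875     0.4553     0.7251]
  [   0.0843     1.2479     0.5059]
  [   0.3204     0.7420     1.9224]
Δx = (I − A)⁻¹ Δd with Δd having +25 in the Steel component and 0 elsewhere.
So Δx_F = L_FS · (+25), where L_FS = adj(I−A)_FS / det(I−A) = 0.2150 / 0.2965.
Δx_F = 0.2150 × (+25) / 0.2965 = 5.375 / 0.2965 ≈ 18.128.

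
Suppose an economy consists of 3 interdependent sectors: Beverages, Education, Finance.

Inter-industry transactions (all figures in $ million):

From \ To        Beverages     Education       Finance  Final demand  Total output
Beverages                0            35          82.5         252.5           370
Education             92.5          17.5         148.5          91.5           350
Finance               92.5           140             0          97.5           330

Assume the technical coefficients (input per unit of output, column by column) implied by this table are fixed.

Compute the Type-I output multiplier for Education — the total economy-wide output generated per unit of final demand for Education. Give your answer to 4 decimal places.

Technical coefficients a_ij = z_ij / X_j:
  a_BB = 0/370 = 0.00, a_EB = 92.5/370 = 0.25, a_FB = 92.5/370 = 0.25
  a_BE = 35/350 = 0.10, a_EE = 17.5/350 = 0.05, a_FE = 140/350 = 0.40
  a_BF = 82.5/330 = 0.25, a_EF = 148.5/330 = 0.45, a_FF = 0/330 = 0.00
I − A =
  [   1.00    -0.10    -0.25]
  [  -0.25     0.95    -0.45]
  [  -0.25    -0.40     1.00]
Cofactors of I−A, C_ij = (−1)^(i+j)·(minor ij) (rows/columns in the sector order above):
  C_11 = (0.95)(1.00) − (-0.45)(-0.40) = 0.7700
  C_12 = −[(-0.25)(1.00) − (-0.45)(-0.25)] = 0.3625
  C_13 = (-0.25)(-0.40) − (0.95)(-0.25) = 0.3375
  C_21 = −[(-0.10)(1.00) − (-0.25)(-0.40)] = 0.2000
  C_22 = (1.00)(1.00) − (-0.25)(-0.25) = 0.9375
  C_23 = −[(1.00)(-0.40) − (-0.10)(-0.25)] = 0.4250
  C_31 = (-0.10)(-0.45) − (-0.25)(0.95) = 0.2825
  C_32 = −[(1.00)(-0.45) − (-0.25)(-0.25)] = 0.5125
  C_33 = (1.00)(0.95) − (-0.10)(-0.25) = 0.9250
det(I−A) = Σ_j (I−A)_1j·C_1j = (1.00)(0.7700) + (-0.10)(0.3625) + (-0.25)(0.3375) = 0.649375
adj(I−A) = Cᵀ =
  [ 0.7700   0.2000   0.2825]
  [ 0.3625   0.9375   0.5125]
  [ 0.3375   0.4250   0.9250]
(I − A)⁻¹ = adj(I−A) / det(I−A) ≈
  [   1.18576     0.30799     0.43503]
  [   0.55823     1.44370     0.78922]
  [   0.51973     0.65448     1.42445]
The output multiplier for sector j is the column-j sum of the Leontief inverse (I − A)⁻¹ = adj(I−A) / det(I−A).
Column E of adj(I−A): (0.2000, 0.9375, 0.4250); det(I−A) = 0.649375.
m_E = (0.2000 + 0.9375 + 0.4250) / 0.649375 = 1.5625 / 0.649375 ≈ 2.4062.

m_E = 2.4062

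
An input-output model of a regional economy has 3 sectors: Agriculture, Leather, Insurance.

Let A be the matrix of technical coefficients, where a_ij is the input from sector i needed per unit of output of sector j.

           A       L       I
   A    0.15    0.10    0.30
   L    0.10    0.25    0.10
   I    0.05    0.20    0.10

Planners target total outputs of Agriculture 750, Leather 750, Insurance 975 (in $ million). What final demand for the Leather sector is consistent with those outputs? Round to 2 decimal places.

d_L = 390.00

I − A =
  [   0.85    -0.10    -0.30]
  [  -0.10     0.75    -0.10]
  [  -0.05    -0.20     0.90]
d = (I − A) x:
  d_A = (+0.85)·750 + (-0.10)·750 + (-0.30)·975 = 270.00
  d_L = (-0.10)·750 + (+0.75)·750 + (-0.10)·975 = 390.00
  d_I = (-0.05)·750 + (-0.20)·750 + (+0.90)·975 = 690.00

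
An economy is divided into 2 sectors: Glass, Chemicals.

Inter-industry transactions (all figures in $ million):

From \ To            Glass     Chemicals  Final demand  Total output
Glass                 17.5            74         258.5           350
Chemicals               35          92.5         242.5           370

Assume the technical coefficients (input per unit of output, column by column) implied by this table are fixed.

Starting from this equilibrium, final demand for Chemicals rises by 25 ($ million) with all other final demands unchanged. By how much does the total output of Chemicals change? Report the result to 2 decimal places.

Δx_C = 34.30

Technical coefficients a_ij = z_ij / X_j:
  a_GG = 17.5/350 = 0.05, a_CG = 35/350 = 0.10
  a_GC = 74/370 = 0.20, a_CC = 92.5/370 = 0.25
I − A =
  [   0.95    -0.20]
  [  -0.10     0.75]
det(I−A) = (0.95)(0.75) − (-0.20)(-0.10) = 0.6925
adj(I−A) = [[0.75, 0.20], [0.10, 0.95]]
(I − A)⁻¹ = adj(I−A) / det(I−A) ≈
  [   1.0830     0.2888]
  [   0.1444     1.3718]
Δx = (I − A)⁻¹ Δd with Δd having +25 in the Chemicals component and 0 elsewhere.
So Δx_C = L_CC · (+25), where L_CC = adj(I−A)_CC / det(I−A) = 0.95 / 0.6925.
Δx_C = 0.95 × (+25) / 0.6925 = 23.75 / 0.6925 ≈ 34.30.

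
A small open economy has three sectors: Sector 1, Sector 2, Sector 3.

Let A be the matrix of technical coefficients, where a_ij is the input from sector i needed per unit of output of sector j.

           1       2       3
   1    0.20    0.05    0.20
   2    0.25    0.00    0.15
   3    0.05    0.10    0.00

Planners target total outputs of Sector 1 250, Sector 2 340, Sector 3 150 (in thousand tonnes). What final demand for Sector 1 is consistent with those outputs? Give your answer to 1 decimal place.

d_1 = 153.0

I − A =
  [   0.80    -0.05    -0.20]
  [  -0.25     1.00    -0.15]
  [  -0.05    -0.10     1.00]
d = (I − A) x:
  d_1 = (+0.80)·250 + (-0.05)·340 + (-0.20)·150 = 153.0
  d_2 = (-0.25)·250 + (+1.00)·340 + (-0.15)·150 = 255.0
  d_3 = (-0.05)·250 + (-0.10)·340 + (+1.00)·150 = 103.5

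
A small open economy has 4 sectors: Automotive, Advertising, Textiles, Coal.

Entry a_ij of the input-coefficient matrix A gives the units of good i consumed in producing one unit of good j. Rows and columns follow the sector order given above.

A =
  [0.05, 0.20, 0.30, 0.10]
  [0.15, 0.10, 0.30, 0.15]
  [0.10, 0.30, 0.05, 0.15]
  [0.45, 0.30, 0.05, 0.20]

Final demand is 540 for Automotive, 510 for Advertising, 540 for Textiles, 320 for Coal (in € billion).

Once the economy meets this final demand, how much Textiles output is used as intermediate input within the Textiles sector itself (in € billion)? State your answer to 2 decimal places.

z_33 = 81.00

I − A =
  [   0.95    -0.20    -0.30    -0.10]
  [  -0.15     0.90    -0.30    -0.15]
  [  -0.10    -0.30     0.95    -0.15]
  [  -0.45    -0.30    -0.05     0.80]
Compute the cofactors C_ij = (−1)^(i+j)·(3×3 minor ij) of I−A; the adjugate is their transpose:
adj(I−A) = Cᵀ =
  [ 0.546750   0.266000   0.265500   0.168000]
  [ 0.222000   0.627375   0.278625   0.197625]
  [ 0.191250   0.289750   0.558750   0.183000]
  [ 0.402750   0.403000   0.288750   0.651750]
det(I−A) = Σ_j (I−A)_1j·C_1j = (0.95)(0.546750) + (-0.20)(0.222000) + (-0.30)(0.191250) + (-0.10)(0.402750) = 0.3773625
(I − A)⁻¹ = adj(I−A) / det(I−A) ≈
  [   1.4489     0.7049     0.7036     0.4452]
  [   0.5883     1.6625     0.7383     0.5237]
  [   0.5068     0.7678     1.4807     0.4849]
  [   1.0673     1.0679     0.7652     1.7271]
First solve x = (I − A)⁻¹ d = adj(I−A)·d / det(I−A); in particular x_3 = (0.191250·540 + 0.289750·510 + 0.558750·540 + 0.183000·320) / 0.3773625 = 611.3325 / 0.3773625 ≈ 1620.0139.
Intermediate flow from 3 to 3: z_33 = a_33 · x_3 = 0.05 × 611.3325 / 0.3773625 = 30.566625 / 0.3773625 ≈ 81.00.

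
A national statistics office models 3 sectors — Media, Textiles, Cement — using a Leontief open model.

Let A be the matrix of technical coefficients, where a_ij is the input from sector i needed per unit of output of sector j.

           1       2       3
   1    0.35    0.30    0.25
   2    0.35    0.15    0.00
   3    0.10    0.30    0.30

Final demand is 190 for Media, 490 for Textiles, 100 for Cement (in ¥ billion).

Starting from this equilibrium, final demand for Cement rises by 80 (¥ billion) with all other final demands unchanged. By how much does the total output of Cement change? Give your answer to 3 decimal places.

Δx_3 = 134.713

I − A =
  [   0.65    -0.30    -0.25]
  [  -0.35     0.85     0.00]
  [  -0.10    -0.30     0.70]
Cofactors of I−A, C_ij = (−1)^(i+j)·(minor ij) (rows/columns in the sector order above):
  C_11 = (0.85)(0.70) − (0.00)(-0.30) = 0.5950
  C_12 = −[(-0.35)(0.70) − (0.00)(-0.10)] = 0.2450
  C_13 = (-0.35)(-0.30) − (0.85)(-0.10) = 0.1900
  C_21 = −[(-0.30)(0.70) − (-0.25)(-0.30)] = 0.2850
  C_22 = (0.65)(0.70) − (-0.25)(-0.10) = 0.4300
  C_23 = −[(0.65)(-0.30) − (-0.30)(-0.10)] = 0.2250
  C_31 = (-0.30)(0.00) − (-0.25)(0.85) = 0.2125
  C_32 = −[(0.65)(0.00) − (-0.25)(-0.35)] = 0.0875
  C_33 = (0.65)(0.85) − (-0.30)(-0.35) = 0.4475
det(I−A) = Σ_j (I−A)_1j·C_1j = (0.65)(0.5950) + (-0.30)(0.2450) + (-0.25)(0.1900) = 0.26575
adj(I−A) = Cᵀ =
  [ 0.5950   0.2850   0.2125]
  [ 0.2450   0.4300   0.0875]
  [ 0.1900   0.2250   0.4475]
(I − A)⁻¹ = adj(I−A) / det(I−A) ≈
  [   2.2389     1.0724     0.7996]
  [   0.9219     1.6181     0.3293]
  [   0.7150     0.8467     1.6839]
Δx = (I − A)⁻¹ Δd with Δd having +80 in the Cement component and 0 elsewhere.
So Δx_3 = L_33 · (+80), where L_33 = adj(I−A)_33 / det(I−A) = 0.4475 / 0.26575.
Δx_3 = 0.4475 × (+80) / 0.26575 = 35.80 / 0.26575 ≈ 134.713.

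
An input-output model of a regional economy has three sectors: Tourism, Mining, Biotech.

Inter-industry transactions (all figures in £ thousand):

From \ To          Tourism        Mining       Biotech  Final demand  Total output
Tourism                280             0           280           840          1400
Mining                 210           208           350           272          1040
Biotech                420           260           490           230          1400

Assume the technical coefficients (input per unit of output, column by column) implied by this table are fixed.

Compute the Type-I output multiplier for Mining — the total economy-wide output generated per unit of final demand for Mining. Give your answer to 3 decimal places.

Technical coefficients a_ij = z_ij / X_j:
  a_TT = 280/1400 = 0.20, a_MT = 210/1400 = 0.15, a_BT = 420/1400 = 0.30
  a_TM = 0/1040 = 0.00, a_MM = 208/1040 = 0.20, a_BM = 260/1040 = 0.25
  a_TB = 280/1400 = 0.20, a_MB = 350/1400 = 0.25, a_BB = 490/1400 = 0.35
I − A =
  [   0.80     0.00    -0.20]
  [  -0.15     0.80    -0.25]
  [  -0.30    -0.25     0.65]
Cofactors of I−A, C_ij = (−1)^(i+j)·(minor ij) (rows/columns in the sector order above):
  C_11 = (0.80)(0.65) − (-0.25)(-0.25) = 0.4575
  C_12 = −[(-0.15)(0.65) − (-0.25)(-0.30)] = 0.1725
  C_13 = (-0.15)(-0.25) − (0.80)(-0.30) = 0.2775
  C_21 = −[(0.00)(0.65) − (-0.20)(-0.25)] = 0.0500
  C_22 = (0.80)(0.65) − (-0.20)(-0.30) = 0.4600
  C_23 = −[(0.80)(-0.25) − (0.00)(-0.30)] = 0.2000
  C_31 = (0.00)(-0.25) − (-0.20)(0.80) = 0.1600
  C_32 = −[(0.80)(-0.25) − (-0.20)(-0.15)] = 0.2300
  C_33 = (0.80)(0.80) − (0.00)(-0.15) = 0.6400
det(I−A) = Σ_j (I−A)_1j·C_1j = (0.80)(0.4575) + (0.00)(0.1725) + (-0.20)(0.2775) = 0.3105
adj(I−A) = Cᵀ =
  [ 0.4575   0.0500   0.1600]
  [ 0.1725   0.4600   0.2300]
  [ 0.2775   0.2000   0.6400]
(I − A)⁻¹ = adj(I−A) / det(I−A) ≈
  [   1.4734     0.1610     0.5153]
  [   0.5556     1.4815     0.7407]
  [   0.8937     0.6441     2.0612]
The output multiplier for sector j is the column-j sum of the Leontief inverse (I − A)⁻¹ = adj(I−A) / det(I−A).
Column M of adj(I−A): (0.0500, 0.4600, 0.2000); det(I−A) = 0.3105.
m_M = (0.0500 + 0.4600 + 0.2000) / 0.3105 = 0.71 / 0.3105 ≈ 2.287.

m_M = 2.287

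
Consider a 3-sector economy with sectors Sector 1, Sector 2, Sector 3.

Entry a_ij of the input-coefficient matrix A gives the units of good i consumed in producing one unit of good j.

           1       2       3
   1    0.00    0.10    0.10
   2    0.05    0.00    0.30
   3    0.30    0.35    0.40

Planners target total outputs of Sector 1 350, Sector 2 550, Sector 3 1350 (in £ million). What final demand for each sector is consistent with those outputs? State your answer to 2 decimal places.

I − A =
  [   1.00    -0.10    -0.10]
  [  -0.05     1.00    -0.30]
  [  -0.30    -0.35     0.60]
d = (I − A) x:
  d_1 = (+1.00)·350 + (-0.10)·550 + (-0.10)·1350 = 160.00
  d_2 = (-0.05)·350 + (+1.00)·550 + (-0.30)·1350 = 127.50
  d_3 = (-0.30)·350 + (-0.35)·550 + (+0.60)·1350 = 512.50

d_1 = 160.00, d_2 = 127.50, d_3 = 512.50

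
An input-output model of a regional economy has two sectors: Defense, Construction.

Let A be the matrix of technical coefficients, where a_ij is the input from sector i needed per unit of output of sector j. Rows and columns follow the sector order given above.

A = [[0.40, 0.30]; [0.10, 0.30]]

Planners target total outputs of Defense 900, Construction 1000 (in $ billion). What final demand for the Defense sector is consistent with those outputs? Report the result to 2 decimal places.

d_D = 240.00

I − A =
  [   0.60    -0.30]
  [  -0.10     0.70]
d = (I − A) x:
  d_D = (+0.60)·900 + (-0.30)·1000 = 240.00
  d_C = (-0.10)·900 + (+0.70)·1000 = 610.00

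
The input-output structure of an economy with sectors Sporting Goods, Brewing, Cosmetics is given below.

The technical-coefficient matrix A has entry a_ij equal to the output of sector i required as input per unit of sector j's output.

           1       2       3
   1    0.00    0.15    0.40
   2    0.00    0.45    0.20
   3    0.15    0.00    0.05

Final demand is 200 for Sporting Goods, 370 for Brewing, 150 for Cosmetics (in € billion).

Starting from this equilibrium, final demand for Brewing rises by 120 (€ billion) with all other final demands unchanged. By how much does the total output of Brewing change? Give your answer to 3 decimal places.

Δx_2 = 220.206

I − A =
  [   1.00    -0.15    -0.40]
  [   0.00     0.55    -0.20]
  [  -0.15     0.00     0.95]
Cofactors of I−A, C_ij = (−1)^(i+j)·(minor ij) (rows/columns in the sector order above):
  C_11 = (0.55)(0.95) − (-0.20)(0.00) = 0.5225
  C_12 = −[(0.00)(0.95) − (-0.20)(-0.15)] = 0.0300
  C_13 = (0.00)(0.00) − (0.55)(-0.15) = 0.0825
  C_21 = −[(-0.15)(0.95) − (-0.40)(0.00)] = 0.1425
  C_22 = (1.00)(0.95) − (-0.40)(-0.15) = 0.8900
  C_23 = −[(1.00)(0.00) − (-0.15)(-0.15)] = 0.0225
  C_31 = (-0.15)(-0.20) − (-0.40)(0.55) = 0.2500
  C_32 = −[(1.00)(-0.20) − (-0.40)(0.00)] = 0.2000
  C_33 = (1.00)(0.55) − (-0.15)(0.00) = 0.5500
det(I−A) = Σ_j (I−A)_1j·C_1j = (1.00)(0.5225) + (-0.15)(0.0300) + (-0.40)(0.0825) = 0.4850
adj(I−A) = Cᵀ =
  [ 0.5225   0.1425   0.2500]
  [ 0.0300   0.8900   0.2000]
  [ 0.0825   0.0225   0.5500]
(I − A)⁻¹ = adj(I−A) / det(I−A) ≈
  [   1.0773     0.2938     0.5155]
  [   0.0619     1.8351     0.4124]
  [   0.1701     0.0464     1.1340]
Δx = (I − A)⁻¹ Δd with Δd having +120 in the Brewing component and 0 elsewhere.
So Δx_2 = L_22 · (+120), where L_22 = adj(I−A)_22 / det(I−A) = 0.8900 / 0.4850.
Δx_2 = 0.8900 × (+120) / 0.4850 = 106.80 / 0.4850 ≈ 220.206.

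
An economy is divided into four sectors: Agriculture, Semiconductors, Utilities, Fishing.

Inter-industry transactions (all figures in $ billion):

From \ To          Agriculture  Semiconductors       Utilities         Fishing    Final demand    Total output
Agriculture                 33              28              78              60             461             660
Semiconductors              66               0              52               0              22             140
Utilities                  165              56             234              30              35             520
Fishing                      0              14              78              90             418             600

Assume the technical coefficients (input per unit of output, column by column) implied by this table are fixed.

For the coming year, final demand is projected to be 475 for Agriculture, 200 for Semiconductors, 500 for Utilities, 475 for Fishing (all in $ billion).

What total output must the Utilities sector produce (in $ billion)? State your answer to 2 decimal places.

x_U = 1785.81

Technical coefficients a_ij = z_ij / X_j:
  a_AA = 33/660 = 0.05, a_SA = 66/660 = 0.10, a_UA = 165/660 = 0.25, a_FA = 0/660 = 0.00
  a_AS = 28/140 = 0.20, a_SS = 0/140 = 0.00, a_US = 56/140 = 0.40, a_FS = 14/140 = 0.10
  a_AU = 78/520 = 0.15, a_SU = 52/520 = 0.10, a_UU = 234/520 = 0.45, a_FU = 78/520 = 0.15
  a_AF = 60/600 = 0.10, a_SF = 0/600 = 0.00, a_UF = 30/600 = 0.05, a_FF = 90/600 = 0.15
I − A =
  [   0.95    -0.20    -0.15    -0.10]
  [  -0.10     1.00    -0.10     0.00]
  [  -0.25    -0.40     0.55    -0.05]
  [   0.00    -0.10    -0.15     0.85]
Compute the cofactors C_ij = (−1)^(i+j)·(3×3 minor ij) of I−A; the adjugate is their transpose:
adj(I−A) = Cᵀ =
  [ 0.425500   0.155250   0.160500   0.059500]
  [ 0.067250   0.401375   0.095000   0.013500]
  [ 0.247000   0.372750   0.789500   0.075500]
  [ 0.051500   0.113000   0.150500   0.425000]
det(I−A) = Σ_j (I−A)_1j·C_1j = (0.95)(0.425500) + (-0.20)(0.067250) + (-0.15)(0.247000) + (-0.10)(0.051500) = 0.348575
(I − A)⁻¹ = adj(I−A) / det(I−A) ≈
  [   1.2207     0.4454     0.4604     0.1707]
  [   0.1929     1.1515     0.2725     0.0387]
  [   0.7086     1.0694     2.2649     0.2166]
  [   0.1477     0.3242     0.4318     1.2192]
x = (I − A)⁻¹ d = adj(I−A)·d / det(I−A), with det(I−A) = 0.348575:
  x_A = (0.425500·475 + 0.155250·200 + 0.160500·500 + 0.059500·475) / 0.348575 = 341.675 / 0.348575 ≈ 980.21
  x_S = (0.067250·475 + 0.401375·200 + 0.095000·500 + 0.013500·475) / 0.348575 = 166.13125 / 0.348575 ≈ 476.60
  x_U = (0.247000·475 + 0.372750·200 + 0.789500·500 + 0.075500·475) / 0.348575 = 622.4875 / 0.348575 ≈ 1785.81
  x_F = (0.051500·475 + 0.113000·200 + 0.150500·500 + 0.425000·475) / 0.348575 = 324.1875 / 0.348575 ≈ 930.04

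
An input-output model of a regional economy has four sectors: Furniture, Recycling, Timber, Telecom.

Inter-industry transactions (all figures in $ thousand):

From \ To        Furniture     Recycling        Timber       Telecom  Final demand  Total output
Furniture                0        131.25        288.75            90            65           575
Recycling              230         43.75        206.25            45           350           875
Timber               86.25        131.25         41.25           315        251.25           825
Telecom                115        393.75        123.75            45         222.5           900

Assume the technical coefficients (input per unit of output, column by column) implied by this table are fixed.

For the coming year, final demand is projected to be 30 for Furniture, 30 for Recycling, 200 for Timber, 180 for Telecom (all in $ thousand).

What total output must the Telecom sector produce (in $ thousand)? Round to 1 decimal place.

Technical coefficients a_ij = z_ij / X_j:
  a_11 = 0/575 = 0.00, a_21 = 230/575 = 0.40, a_31 = 86.25/575 = 0.15, a_41 = 115/575 = 0.20
  a_12 = 131.25/875 = 0.15, a_22 = 43.75/875 = 0.05, a_32 = 131.25/875 = 0.15, a_42 = 393.75/875 = 0.45
  a_13 = 288.75/825 = 0.35, a_23 = 206.25/825 = 0.25, a_33 = 41.25/825 = 0.05, a_43 = 123.75/825 = 0.15
  a_14 = 90/900 = 0.10, a_24 = 45/900 = 0.05, a_34 = 315/900 = 0.35, a_44 = 45/900 = 0.05
I − A =
  [   1.00    -0.15    -0.35    -0.10]
  [  -0.40     0.95    -0.25    -0.05]
  [  -0.15    -0.15     0.95    -0.35]
  [  -0.20    -0.45    -0.15     0.95]
Compute the cofactors C_ij = (−1)^(i+j)·(3×3 minor ij) of I−A; the adjugate is their transpose:
adj(I−A) = Cᵀ =
  [ 0.710000   0.277500   0.370250   0.225750]
  [ 0.403750   0.754375   0.382500   0.223125]
  [ 0.320000   0.335625   0.784500   0.340375]
  [ 0.391250   0.468750   0.383000   0.731500]
det(I−A) = Σ_j (I−A)_1j·C_1j = (1.00)(0.710000) + (-0.15)(0.403750) + (-0.35)(0.320000) + (-0.10)(0.391250) = 0.4983125
(I − A)⁻¹ = adj(I−A) / det(I−A) ≈
  [   1.4248     0.5569     0.7430     0.4530]
  [   0.8102     1.5139     0.7676     0.4478]
  [   0.6422     0.6735     1.5743     0.6831]
  [   0.7851     0.9407     0.7686     1.4680]
x = (I − A)⁻¹ d = adj(I−A)·d / det(I−A), with det(I−A) = 0.4983125:
  x_1 = (0.710000·30 + 0.277500·30 + 0.370250·200 + 0.225750·180) / 0.4983125 = 144.31 / 0.4983125 ≈ 289.6
  x_2 = (0.403750·30 + 0.754375·30 + 0.382500·200 + 0.223125·180) / 0.4983125 = 151.40625 / 0.4983125 ≈ 303.8
  x_3 = (0.320000·30 + 0.335625·30 + 0.784500·200 + 0.340375·180) / 0.4983125 = 237.83625 / 0.4983125 ≈ 477.3
  x_4 = (0.391250·30 + 0.468750·30 + 0.383000·200 + 0.731500·180) / 0.4983125 = 234.07 / 0.4983125 ≈ 469.7

x_4 = 469.7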